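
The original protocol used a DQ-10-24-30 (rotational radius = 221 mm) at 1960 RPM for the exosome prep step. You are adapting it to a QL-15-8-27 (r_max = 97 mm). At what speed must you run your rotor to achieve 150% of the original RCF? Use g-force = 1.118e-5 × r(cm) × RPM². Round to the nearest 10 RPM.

Original rotor: r = 221 mm = 22.1 cm
RCF = 1.118 × 10⁻⁵ × r × N²
RCF_original = 1.118 × 10⁻⁵ × 22.1 × (1960)² = 1.118 × 10⁻⁵ × 22.1 × 3,841,600 ≈ 949.2 × g
Target RCF = 1.5 × 949.2 ≈ 1,423.8 × g
Your rotor: r = 97 mm = 9.7 cm
1,423.8 = 1.118 × 10⁻⁵ × 9.7 × N²
N² = 1,423.8 / (10.8446 × 10⁻⁵) = 13,129,115
N ≈ √13,129,115 ≈ 3,623.4

3620 RPM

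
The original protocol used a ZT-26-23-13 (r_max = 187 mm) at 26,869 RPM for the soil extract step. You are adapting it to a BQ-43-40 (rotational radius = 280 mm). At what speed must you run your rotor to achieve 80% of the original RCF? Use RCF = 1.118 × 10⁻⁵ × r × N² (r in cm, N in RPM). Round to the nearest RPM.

Original rotor: r = 187 mm = 18.7 cm
RCF = 1.118 × 10⁻⁵ × r × N²
RCF_original = 1.118 × 10⁻⁵ × 18.7 × (26869)² = 1.118 × 10⁻⁵ × 18.7 × 721,943,161 ≈ 150,933.8 × g
Target RCF = 0.8 × 150,933.8 ≈ 120,747 × g
Your rotor: r = 280 mm = 28.0 cm
120,747 = 1.118 × 10⁻⁵ × 28 × N²
N² = 120,747 / (31.304 × 10⁻⁵) = 385,723,869
N ≈ √385,723,869 ≈ 19,639.9

19640 RPM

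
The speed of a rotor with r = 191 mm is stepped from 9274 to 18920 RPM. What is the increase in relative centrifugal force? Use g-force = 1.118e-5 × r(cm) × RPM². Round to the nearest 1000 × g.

r = 191 mm = 19.1 cm
RCF₁ = 1.118 × 10⁻⁵ × 19.1 × (9274)² = 1.118 × 10⁻⁵ × 19.1 × 86,007,076 ≈ 18,365.8 × g
RCF₂ = 1.118 × 10⁻⁵ × 19.1 × (18920)² = 1.118 × 10⁻⁵ × 19.1 × 357,966,400 ≈ 76,439.4 × g
Increase = 76,439.4 − 18,365.8 = 58,073.6

58000 ×g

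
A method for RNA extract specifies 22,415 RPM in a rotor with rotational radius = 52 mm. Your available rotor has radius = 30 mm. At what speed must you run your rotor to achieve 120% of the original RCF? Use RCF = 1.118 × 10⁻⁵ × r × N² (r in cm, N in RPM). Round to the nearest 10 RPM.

Original rotor: r = 52 mm = 5.2 cm
RCF = 1.118 × 10⁻⁵ × r × N²
RCF_original = 1.118 × 10⁻⁵ × 5.2 × (22415)² = 1.118 × 10⁻⁵ × 5.2 × 502,432,225 ≈ 29,209.4 × g
Target RCF = 1.2 × 29,209.4 ≈ 35,051.3 × g
Your rotor: r = 30 mm = 3.0 cm
35,051.3 = 1.118 × 10⁻⁵ × 3 × N²
N² = 35,051.3 / (3.354 × 10⁻⁵) = 1,045,059,630
N ≈ √1,045,059,630 ≈ 32,327.4

32330 RPM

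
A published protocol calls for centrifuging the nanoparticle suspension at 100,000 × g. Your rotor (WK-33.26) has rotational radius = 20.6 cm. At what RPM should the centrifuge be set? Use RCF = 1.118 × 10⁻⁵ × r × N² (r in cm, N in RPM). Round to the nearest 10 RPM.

RCF = 1.118 × 10⁻⁵ × r × N²
100,000 = 1.118 × 10⁻⁵ × 20.6 × N²
N² = 100,000 / (23.0308 × 10⁻⁵) = 434,201,157
N ≈ √434,201,157 ≈ 20,837.5

N ≈ 20840 RPM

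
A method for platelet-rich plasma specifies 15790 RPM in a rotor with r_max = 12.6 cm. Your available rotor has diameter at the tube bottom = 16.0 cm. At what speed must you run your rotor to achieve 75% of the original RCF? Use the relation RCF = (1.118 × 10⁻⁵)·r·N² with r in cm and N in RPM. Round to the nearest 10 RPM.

17160 RPM

RCF_original = 1.118 × 10⁻⁵ × 12.6 × (15790)² = 1.118 × 10⁻⁵ × 12.6 × 249,324,100 ≈ 35,121.8 × g
Target RCF = 0.75 × 35,121.8 ≈ 26,341.4 × g
Your rotor: r = 16.0 / 2 = 8 cm
26,341.4 = 1.118 × 10⁻⁵ × 8 × N²
N² = 26,341.4 / (8.944 × 10⁻⁵) = 294,514,758
N ≈ √294,514,758 ≈ 17,161.4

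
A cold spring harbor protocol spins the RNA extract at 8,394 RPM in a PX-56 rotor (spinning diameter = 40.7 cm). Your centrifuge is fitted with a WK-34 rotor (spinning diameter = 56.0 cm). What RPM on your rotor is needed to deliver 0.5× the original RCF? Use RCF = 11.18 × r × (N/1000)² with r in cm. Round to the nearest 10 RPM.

Original rotor: r = 40.7 / 2 = 20.35 cm
RCF_original = 11.18 × 20.35 × (8.394)² = 11.18 × 20.35 × 70.459236 ≈ 16,030.4 × g
Target RCF = 0.5 × 16,030.4 ≈ 8,015.2 × g
Your rotor: r = 56.0 / 2 = 28 cm
8,015.2 = 11.18 × 28 × (N/1000)²
(N/1000)² = 8,015.2 / 313.04 = 25.6044
N = 1000 × √25.6044 ≈ 5,060.1

≈ 5060 RPM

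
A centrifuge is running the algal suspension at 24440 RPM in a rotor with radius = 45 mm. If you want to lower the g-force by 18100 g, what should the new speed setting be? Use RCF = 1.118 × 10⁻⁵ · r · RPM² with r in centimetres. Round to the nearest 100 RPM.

r = 45 mm = 4.5 cm
Current RCF = 1.118 × 10⁻⁵ × 4.5 × (24440)² = 1.118 × 10⁻⁵ × 4.5 × 597,313,600 ≈ 30,050.8 × g
Target RCF = 30,050.8 − 18,100 = 11,950.8 × g
N² = 11,950.8 / (5.031 × 10⁻⁵) = 237,543,232
N ≈ √237,543,232 ≈ 15,412.4

15400 RPM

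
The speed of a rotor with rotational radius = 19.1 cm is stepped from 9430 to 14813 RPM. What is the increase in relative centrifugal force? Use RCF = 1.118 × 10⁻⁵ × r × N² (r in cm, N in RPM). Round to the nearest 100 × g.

RCF₁ = 1.118 × 10⁻⁵ × 19.1 × (9430)² = 1.118 × 10⁻⁵ × 19.1 × 88,924,900 ≈ 18,988.8 × g
RCF₂ = 1.118 × 10⁻⁵ × 19.1 × (14813)² = 1.118 × 10⁻⁵ × 19.1 × 219,424,969 ≈ 46,855.6 × g
Increase = 46,855.6 − 18,988.8 = 27,866.8

27900 g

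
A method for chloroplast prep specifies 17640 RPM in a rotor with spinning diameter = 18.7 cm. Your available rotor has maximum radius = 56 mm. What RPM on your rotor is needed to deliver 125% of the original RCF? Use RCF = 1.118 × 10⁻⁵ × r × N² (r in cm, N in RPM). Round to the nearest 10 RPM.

Original rotor: r = 18.7 / 2 = 9.35 cm
RCF_original = 1.118 × 10⁻⁵ × 9.35 × (17640)² = 1.118 × 10⁻⁵ × 9.35 × 311,169,600 ≈ 32,527.5 × g
Target RCF = 1.25 × 32,527.5 ≈ 40,659.4 × g
Your rotor: r = 56 mm = 5.6 cm
40,659.4 = 1.118 × 10⁻⁵ × 5.6 × N²
N² = 40,659.4 / (6.2608 × 10⁻⁵) = 649,428,188
N ≈ √649,428,188 ≈ 25,483.9

25480 RPM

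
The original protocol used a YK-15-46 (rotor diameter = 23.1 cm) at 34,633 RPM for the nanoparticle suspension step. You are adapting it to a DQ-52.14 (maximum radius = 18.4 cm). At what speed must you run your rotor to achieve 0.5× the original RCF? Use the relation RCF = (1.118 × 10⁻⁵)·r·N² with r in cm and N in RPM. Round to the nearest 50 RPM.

≈ 19400 RPM

Original rotor: r = 23.1 / 2 = 11.55 cm
RCF_original = 1.118 × 10⁻⁵ × 11.55 × (34633)² = 1.118 × 10⁻⁵ × 11.55 × 1,199,444,689 ≈ 154,883.1 × g
Target RCF = 0.5 × 154,883.1 ≈ 77,441.6 × g
77,441.6 = 1.118 × 10⁻⁵ × 18.4 × N²
N² = 77,441.6 / (20.5712 × 10⁻⁵) = 376,456,405
N ≈ √376,456,405 ≈ 19,402.5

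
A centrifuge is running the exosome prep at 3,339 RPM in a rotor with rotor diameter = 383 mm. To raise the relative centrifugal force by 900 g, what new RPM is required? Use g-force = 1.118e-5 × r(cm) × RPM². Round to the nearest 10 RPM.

3920 RPM

r = 383 mm / 2 = 191.5 mm = 19.15 cm
Current RCF = 1.118 × 10⁻⁵ × 19.15 × (3339)² = 1.118 × 10⁻⁵ × 19.15 × 11,148,921 ≈ 2,387 × g
Target RCF = 2,387 + 900 = 3,287 × g
N² = 3,287 / (21.4097 × 10⁻⁵) = 15,352,854
N ≈ √15,352,854 ≈ 3,918.3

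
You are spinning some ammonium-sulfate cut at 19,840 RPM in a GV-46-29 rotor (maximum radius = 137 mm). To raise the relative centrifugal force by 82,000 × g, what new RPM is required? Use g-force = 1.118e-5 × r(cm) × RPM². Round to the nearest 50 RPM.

≈ 30500 RPM

r = 137 mm = 13.7 cm
Current RCF = 1.118 × 10⁻⁵ × 13.7 × (19840)² = 1.118 × 10⁻⁵ × 13.7 × 393,625,600 ≈ 60,290.1 × g
Target RCF = 60,290.1 + 82,000 = 142,290.1 × g
N² = 142,290.1 / (15.3166 × 10⁻⁵) = 928,992,727
N ≈ √928,992,727 ≈ 30,479.4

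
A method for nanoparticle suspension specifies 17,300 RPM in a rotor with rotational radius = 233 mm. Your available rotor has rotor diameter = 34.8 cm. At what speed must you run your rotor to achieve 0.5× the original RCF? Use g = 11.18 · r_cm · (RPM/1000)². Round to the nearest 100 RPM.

Original rotor: r = 233 mm = 23.3 cm
RCF_original = 11.18 × 23.3 × (17.3)² = 11.18 × 23.3 × 299.29 ≈ 77,963.2 × g
Target RCF = 0.5 × 77,963.2 ≈ 38,981.6 × g
Your rotor: r = 34.8 / 2 = 17.4 cm
38,981.6 = 11.18 × 17.4 × (N/1000)²
(N/1000)² = 38,981.6 / 194.532 = 200.3866
N = 1000 × √200.3866 ≈ 14,155.8

14200 RPM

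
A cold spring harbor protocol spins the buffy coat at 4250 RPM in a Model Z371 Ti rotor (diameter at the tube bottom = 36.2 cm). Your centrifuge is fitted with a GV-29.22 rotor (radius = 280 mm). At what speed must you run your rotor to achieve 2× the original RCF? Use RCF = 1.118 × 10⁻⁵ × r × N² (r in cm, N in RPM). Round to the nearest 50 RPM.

≈ 4850 RPM

Original rotor: r = 36.2 / 2 = 18.1 cm
RCF_original = 1.118 × 10⁻⁵ × 18.1 × (4250)² = 1.118 × 10⁻⁵ × 18.1 × 18,062,500 ≈ 3,655.1 × g
Target RCF = 2 × 3,655.1 ≈ 7,310.2 × g
Your rotor: r = 280 mm = 28.0 cm
7,310.2 = 1.118 × 10⁻⁵ × 28 × N²
N² = 7,310.2 / (31.304 × 10⁻⁵) = 23,352,287
N ≈ √23,352,287 ≈ 4,832.4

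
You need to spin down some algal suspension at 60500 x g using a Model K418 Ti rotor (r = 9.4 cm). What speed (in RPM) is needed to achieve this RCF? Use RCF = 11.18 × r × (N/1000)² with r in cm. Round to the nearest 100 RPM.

≈ 24000 RPM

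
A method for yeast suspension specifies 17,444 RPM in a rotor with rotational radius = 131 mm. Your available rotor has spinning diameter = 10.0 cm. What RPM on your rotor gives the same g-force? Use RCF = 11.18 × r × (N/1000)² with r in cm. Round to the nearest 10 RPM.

≈ 28240 RPM

Original rotor: r = 131 mm = 13.1 cm
RCF = 11.18 × r × (N/1000)²
RCF_original = 11.18 × 13.1 × (17.444)² = 11.18 × 13.1 × 304.293136 ≈ 44,566.2 × g
Your rotor: r = 10.0 / 2 = 5 cm
44,566.2 = 11.18 × 5 × (N/1000)²
(N/1000)² = 44,566.2 / 55.9 = 797.2487
N = 1000 × √797.2487 ≈ 28,235.6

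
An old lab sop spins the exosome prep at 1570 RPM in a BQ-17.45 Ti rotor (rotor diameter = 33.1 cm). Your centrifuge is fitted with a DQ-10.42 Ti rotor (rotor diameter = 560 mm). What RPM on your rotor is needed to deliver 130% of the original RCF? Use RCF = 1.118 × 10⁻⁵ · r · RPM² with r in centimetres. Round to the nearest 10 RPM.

≈ 1380 RPM

Original rotor: r = 33.1 / 2 = 16.55 cm
RCF_original = 1.118 × 10⁻⁵ × 16.55 × (1570)² = 1.118 × 10⁻⁵ × 16.55 × 2,464,900 ≈ 456.1 × g
Target RCF = 1.3 × 456.1 ≈ 592.9 × g
Your rotor: r = 560 mm / 2 = 280 mm = 28 cm
592.9 = 1.118 × 10⁻⁵ × 28 × N²
N² = 592.9 / (31.304 × 10⁻⁵) = 1,894,007
N ≈ √1,894,007 ≈ 1,376.2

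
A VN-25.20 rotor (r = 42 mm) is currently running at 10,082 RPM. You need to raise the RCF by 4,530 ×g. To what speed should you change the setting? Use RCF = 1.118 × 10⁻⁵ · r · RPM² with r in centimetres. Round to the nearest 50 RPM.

r = 42 mm = 4.2 cm
Current RCF = 1.118 × 10⁻⁵ × 4.2 × (10082)² = 1.118 × 10⁻⁵ × 4.2 × 101,646,724 ≈ 4,772.9 × g
Target RCF = 4,772.9 + 4,530 = 9,302.9 × g
N² = 9,302.9 / (4.6956 × 10⁻⁵) = 198,119,516
N ≈ √198,119,516 ≈ 14,075.5

N₂ ≈ 14100 RPM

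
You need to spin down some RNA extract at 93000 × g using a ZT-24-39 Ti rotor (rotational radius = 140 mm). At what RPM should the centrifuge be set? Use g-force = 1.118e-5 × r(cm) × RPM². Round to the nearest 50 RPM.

≈ 24400 RPM

r = 140 mm = 14.0 cm
93,000 = 1.118 × 10⁻⁵ × 14 × N²
N² = 93,000 / (15.652 × 10⁻⁵) = 594,173,269
N ≈ √594,173,269 ≈ 24,375.7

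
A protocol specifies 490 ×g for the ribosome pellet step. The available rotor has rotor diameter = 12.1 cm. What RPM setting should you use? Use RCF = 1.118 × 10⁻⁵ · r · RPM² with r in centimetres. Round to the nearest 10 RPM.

r = 12.1 / 2 = 6.05 cm
490 = 1.118 × 10⁻⁵ × 6.05 × N²
N² = 490 / (6.7639 × 10⁻⁵) = 7,244,341
N ≈ √7,244,341 ≈ 2,691.5

≈ 2690 RPM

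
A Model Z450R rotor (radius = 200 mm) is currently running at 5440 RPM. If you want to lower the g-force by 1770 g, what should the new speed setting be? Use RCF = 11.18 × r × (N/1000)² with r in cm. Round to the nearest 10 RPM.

r = 200 mm = 20.0 cm
Current RCF = 11.18 × 20 × (5.44)² = 11.18 × 20 × 29.5936 ≈ 6,617.1 × g
Target RCF = 6,617.1 − 1,770 = 4,847.1 × g
(N/1000)² = 4,847.1 / 223.6 = 21.67755
N = 1000 × √21.67755 ≈ 4,655.9

4660 RPM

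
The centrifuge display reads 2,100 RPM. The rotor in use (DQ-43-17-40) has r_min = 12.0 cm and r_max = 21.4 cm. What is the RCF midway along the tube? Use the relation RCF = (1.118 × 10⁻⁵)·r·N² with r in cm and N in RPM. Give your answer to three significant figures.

r_avg = (12.0 + 21.4) / 2 = 16.7 cm
RCF = 1.118 × 10⁻⁵ × 16.7 × (2100)² = 1.118 × 10⁻⁵ × 16.7 × 4,410,000 ≈ 823.4 × g

≈ 823 x g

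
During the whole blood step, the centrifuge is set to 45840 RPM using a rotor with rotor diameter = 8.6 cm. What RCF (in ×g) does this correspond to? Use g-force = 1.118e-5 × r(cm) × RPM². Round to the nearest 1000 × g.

RCF ≈ 101000 ×g

r = 8.6 / 2 = 4.3 cm
RCF = 1.118 × 10⁻⁵ × 4.3 × (45840)² = 1.118 × 10⁻⁵ × 4.3 × 2,101,305,600 ≈ 101,018.2 × g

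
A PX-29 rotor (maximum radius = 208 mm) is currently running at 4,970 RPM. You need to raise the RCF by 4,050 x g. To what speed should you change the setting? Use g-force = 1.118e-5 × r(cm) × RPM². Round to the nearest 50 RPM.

≈ 6500 RPM

r = 208 mm = 20.8 cm
Current RCF = 1.118 × 10⁻⁵ × 20.8 × (4970)² = 1.118 × 10⁻⁵ × 20.8 × 24,700,900 ≈ 5,744 × g
Target RCF = 5,744 + 4,050 = 9,794 × g
N² = 9,794 / (23.2544 × 10⁻⁵) = 42,116,761
N ≈ √42,116,761 ≈ 6,489.7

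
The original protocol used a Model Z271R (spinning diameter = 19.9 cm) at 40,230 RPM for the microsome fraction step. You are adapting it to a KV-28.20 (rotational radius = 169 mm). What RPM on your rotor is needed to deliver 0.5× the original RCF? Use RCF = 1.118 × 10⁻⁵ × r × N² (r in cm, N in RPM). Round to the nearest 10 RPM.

Original rotor: r = 19.9 / 2 = 9.95 cm
RCF_original = 1.118 × 10⁻⁵ × 9.95 × (40230)² = 1.118 × 10⁻⁵ × 9.95 × 1,618,452,900 ≈ 180,038.3 × g
Target RCF = 0.5 × 180,038.3 ≈ 90,019.1 × g
Your rotor: r = 169 mm = 16.9 cm
90,019.1 = 1.118 × 10⁻⁵ × 16.9 × N²
N² = 90,019.1 / (18.8942 × 10⁻⁵) = 476,437,743
N ≈ √476,437,743 ≈ 21,827.5

≈ 21830 RPM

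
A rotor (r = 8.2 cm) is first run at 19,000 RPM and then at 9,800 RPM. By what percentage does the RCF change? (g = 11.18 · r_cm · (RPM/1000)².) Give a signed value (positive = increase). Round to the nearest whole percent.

-73%

RCF ∝ N², so the ratio is (9800/19000)² = (0.515789)² = 0.2660.
Change = 0.2660 − 1 = -0.7340 → -73.4%.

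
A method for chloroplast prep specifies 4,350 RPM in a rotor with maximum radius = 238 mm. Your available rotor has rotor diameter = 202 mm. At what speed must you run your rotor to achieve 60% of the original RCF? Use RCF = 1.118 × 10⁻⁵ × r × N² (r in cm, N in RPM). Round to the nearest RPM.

5172 RPM

Original rotor: r = 238 mm = 23.8 cm
RCF = 1.118 × 10⁻⁵ × r × N²
RCF_original = 1.118 × 10⁻⁵ × 23.8 × (4350)² = 1.118 × 10⁻⁵ × 23.8 × 18,922,500 ≈ 5,035 × g
Target RCF = 0.6 × 5,035 ≈ 3,021 × g
Your rotor: r = 202 mm / 2 = 101 mm = 10.1 cm
3,021 = 1.118 × 10⁻⁵ × 10.1 × N²
N² = 3,021 / (11.2918 × 10⁻⁵) = 26,753,928
N ≈ √26,753,928 ≈ 5,172.4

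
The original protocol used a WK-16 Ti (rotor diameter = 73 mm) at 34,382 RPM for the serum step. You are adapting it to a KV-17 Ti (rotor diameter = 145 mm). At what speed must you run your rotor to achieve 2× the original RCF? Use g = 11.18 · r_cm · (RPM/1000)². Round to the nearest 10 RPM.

34500 RPM

Original rotor: r = 73 mm / 2 = 36.5 mm = 3.65 cm
RCF = 11.18 × r × (N/1000)²
RCF_original = 11.18 × 3.65 × (34.382)² = 11.18 × 3.65 × 1,182.121924 ≈ 48,238.8 × g
Target RCF = 2 × 48,238.8 ≈ 96,477.6 × g
Your rotor: r = 145 mm / 2 = 72.5 mm = 7.25 cm
96,477.6 = 11.18 × 7.25 × (N/1000)²
(N/1000)² = 96,477.6 / 81.055 = 1190.273
N = 1000 × √1190.273 ≈ 34,500.3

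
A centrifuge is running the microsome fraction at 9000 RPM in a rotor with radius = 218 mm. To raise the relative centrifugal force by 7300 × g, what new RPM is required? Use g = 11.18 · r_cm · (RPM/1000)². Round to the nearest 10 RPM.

r = 218 mm = 21.8 cm
Current RCF = 11.18 × 21.8 × (9)² = 11.18 × 21.8 × 81 ≈ 19,741.6 × g
Target RCF = 19,741.6 + 7,300 = 27,041.6 × g
(N/1000)² = 27,041.6 / 243.724 = 110.9517
N = 1000 × √110.9517 ≈ 10,533.4

≈ 10530 RPM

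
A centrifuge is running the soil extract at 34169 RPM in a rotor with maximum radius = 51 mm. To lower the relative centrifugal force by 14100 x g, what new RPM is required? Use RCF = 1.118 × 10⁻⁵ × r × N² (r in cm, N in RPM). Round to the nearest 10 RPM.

r = 51 mm = 5.1 cm
Current RCF = 1.118 × 10⁻⁵ × 5.1 × (34169)² = 1.118 × 10⁻⁵ × 5.1 × 1,167,520,561 ≈ 66,569.7 × g
Target RCF = 66,569.7 − 14,100 = 52,469.7 × g
N² = 52,469.7 / (5.7018 × 10⁻⁵) = 920,230,454
N ≈ √920,230,454 ≈ 30,335.3

N₂ ≈ 30340 RPM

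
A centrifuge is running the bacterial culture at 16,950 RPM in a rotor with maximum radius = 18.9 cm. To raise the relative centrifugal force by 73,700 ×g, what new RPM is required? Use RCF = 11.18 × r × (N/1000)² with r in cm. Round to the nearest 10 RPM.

Current RCF = 11.18 × 18.9 × (16.95)² = 11.18 × 18.9 × 287.3025 ≈ 60,707.6 × g
Target RCF = 60,707.6 + 73,700 = 134,407.6 × g
(N/1000)² = 134,407.6 / 211.302 = 636.0924
N = 1000 × √636.0924 ≈ 25,220.9

N₂ ≈ 25220 RPM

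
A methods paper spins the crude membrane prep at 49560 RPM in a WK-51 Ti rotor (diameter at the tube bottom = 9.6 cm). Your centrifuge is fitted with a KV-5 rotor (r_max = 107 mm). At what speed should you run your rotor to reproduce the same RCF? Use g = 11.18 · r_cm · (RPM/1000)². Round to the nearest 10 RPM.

33190 RPM

Original rotor: r = 9.6 / 2 = 4.8 cm
RCF = 11.18 × r × (N/1000)²
RCF_original = 11.18 × 4.8 × (49.56)² = 11.18 × 4.8 × 2,456.1936 ≈ 131,809.2 × g
Your rotor: r = 107 mm = 10.7 cm
131,809.2 = 11.18 × 10.7 × (N/1000)²
(N/1000)² = 131,809.2 / 119.626 = 1101.844
N = 1000 × √1101.844 ≈ 33,194.0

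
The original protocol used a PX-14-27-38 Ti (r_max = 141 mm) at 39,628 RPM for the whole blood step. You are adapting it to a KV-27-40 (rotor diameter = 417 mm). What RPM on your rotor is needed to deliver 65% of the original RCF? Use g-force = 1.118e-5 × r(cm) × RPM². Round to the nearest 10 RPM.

≈ 26270 RPM

Original rotor: r = 141 mm = 14.1 cm
RCF = 1.118 × 10⁻⁵ × r × N²
RCF_original = 1.118 × 10⁻⁵ × 14.1 × (39628)² = 1.118 × 10⁻⁵ × 14.1 × 1,570,378,384 ≈ 247,551.3 × g
Target RCF = 0.65 × 247,551.3 ≈ 160,908.3 × g
Your rotor: r = 417 mm / 2 = 208.5 mm = 20.85 cm
160,908.3 = 1.118 × 10⁻⁵ × 20.85 × N²
N² = 160,908.3 / (23.3103 × 10⁻⁵) = 690,288,413
N ≈ √690,288,413 ≈ 26,273.3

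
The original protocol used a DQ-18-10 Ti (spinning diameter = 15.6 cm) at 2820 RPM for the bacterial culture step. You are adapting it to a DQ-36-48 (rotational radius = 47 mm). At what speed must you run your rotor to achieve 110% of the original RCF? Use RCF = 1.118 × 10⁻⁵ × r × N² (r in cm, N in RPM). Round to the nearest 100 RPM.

Original rotor: r = 15.6 / 2 = 7.8 cm
RCF_original = 1.118 × 10⁻⁵ × 7.8 × (2820)² = 1.118 × 10⁻⁵ × 7.8 × 7,952,400 ≈ 693.5 × g
Target RCF = 1.1 × 693.5 ≈ 762.9 × g
Your rotor: r = 47 mm = 4.7 cm
762.9 = 1.118 × 10⁻⁵ × 4.7 × N²
N² = 762.9 / (5.2546 × 10⁻⁵) = 14,518,707
N ≈ √14,518,707 ≈ 3,810.3

≈ 3800 RPM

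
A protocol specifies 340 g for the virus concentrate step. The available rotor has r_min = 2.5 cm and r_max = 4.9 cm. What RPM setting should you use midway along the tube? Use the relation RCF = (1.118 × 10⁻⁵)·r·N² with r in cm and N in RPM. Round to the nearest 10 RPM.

r_avg = (2.5 + 4.9) / 2 = 3.7 cm
340 = 1.118 × 10⁻⁵ × 3.7 × N²
N² = 340 / (4.1366 × 10⁻⁵) = 8,219,311
N ≈ √8,219,311 ≈ 2,866.9

≈ 2870 RPM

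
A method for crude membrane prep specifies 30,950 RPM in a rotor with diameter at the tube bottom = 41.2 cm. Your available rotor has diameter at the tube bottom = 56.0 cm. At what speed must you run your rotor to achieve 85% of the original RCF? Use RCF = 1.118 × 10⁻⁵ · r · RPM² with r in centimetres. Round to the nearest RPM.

24475 RPM

Original rotor: r = 41.2 / 2 = 20.6 cm
RCF = 1.118 × 10⁻⁵ × r × N²
RCF_original = 1.118 × 10⁻⁵ × 20.6 × (30950)² = 1.118 × 10⁻⁵ × 20.6 × 957,902,500 ≈ 220,612.6 × g
Target RCF = 0.85 × 220,612.6 ≈ 187,520.7 × g
Your rotor: r = 56.0 / 2 = 28 cm
187,520.7 = 1.118 × 10⁻⁵ × 28 × N²
N² = 187,520.7 / (31.304 × 10⁻⁵) = 599,031,114
N ≈ √599,031,114 ≈ 24,475.1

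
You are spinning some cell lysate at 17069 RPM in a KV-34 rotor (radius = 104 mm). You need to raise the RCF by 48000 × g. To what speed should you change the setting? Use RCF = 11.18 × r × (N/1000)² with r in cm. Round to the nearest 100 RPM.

26500 RPM

r = 104 mm = 10.4 cm
Current RCF = 11.18 × 10.4 × (17.069)² = 11.18 × 10.4 × 291.350761 ≈ 33,875.9 × g
Target RCF = 33,875.9 + 48,000 = 81,875.9 × g
(N/1000)² = 81,875.9 / 116.272 = 704.1756
N = 1000 × √704.1756 ≈ 26,536.3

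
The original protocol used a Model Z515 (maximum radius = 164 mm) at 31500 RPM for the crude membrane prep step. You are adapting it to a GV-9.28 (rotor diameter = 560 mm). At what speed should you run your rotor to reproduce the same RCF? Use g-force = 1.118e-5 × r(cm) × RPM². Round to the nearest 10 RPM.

≈ 24110 RPM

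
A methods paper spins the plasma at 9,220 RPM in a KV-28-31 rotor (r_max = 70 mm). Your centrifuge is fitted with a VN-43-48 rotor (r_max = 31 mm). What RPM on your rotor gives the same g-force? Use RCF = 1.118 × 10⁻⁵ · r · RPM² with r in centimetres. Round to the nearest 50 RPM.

13850 RPM

Original rotor: r = 70 mm = 7.0 cm
RCF_original = 1.118 × 10⁻⁵ × 7 × (9220)² = 1.118 × 10⁻⁵ × 7 × 85,008,400 ≈ 6,652.8 × g
Your rotor: r = 31 mm = 3.1 cm
6,652.8 = 1.118 × 10⁻⁵ × 3.1 × N²
N² = 6,652.8 / (3.4658 × 10⁻⁵) = 191,955,681
N ≈ √191,955,681 ≈ 13,854.8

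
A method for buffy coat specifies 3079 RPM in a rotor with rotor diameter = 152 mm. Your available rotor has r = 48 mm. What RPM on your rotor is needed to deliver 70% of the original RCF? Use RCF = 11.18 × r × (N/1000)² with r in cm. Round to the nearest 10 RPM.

Original rotor: r = 152 mm / 2 = 76 mm = 7.6 cm
RCF_original = 11.18 × 7.6 × (3.079)² = 11.18 × 7.6 × 9.480241 ≈ 805.5 × g
Target RCF = 0.7 × 805.5 ≈ 563.8 × g
Your rotor: r = 48 mm = 4.8 cm
563.8 = 11.18 × 4.8 × (N/1000)²
(N/1000)² = 563.8 / 53.664 = 10.50611
N = 1000 × √10.50611 ≈ 3,241.3

≈ 3240 RPM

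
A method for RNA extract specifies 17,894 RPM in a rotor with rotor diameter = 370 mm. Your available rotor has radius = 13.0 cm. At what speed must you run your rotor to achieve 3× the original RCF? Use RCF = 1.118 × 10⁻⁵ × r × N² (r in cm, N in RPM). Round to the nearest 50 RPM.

Original rotor: r = 370 mm / 2 = 185 mm = 18.5 cm
RCF_original = 1.118 × 10⁻⁵ × 18.5 × (17894)² = 1.118 × 10⁻⁵ × 18.5 × 320,195,236 ≈ 66,226 × g
Target RCF = 3 × 66,226 ≈ 198,678 × g
198,678 = 1.118 × 10⁻⁵ × 13 × N²
N² = 198,678 / (14.534 × 10⁻⁵) = 1,366,987,753
N ≈ √1,366,987,753 ≈ 36,972.8

≈ 36950 RPM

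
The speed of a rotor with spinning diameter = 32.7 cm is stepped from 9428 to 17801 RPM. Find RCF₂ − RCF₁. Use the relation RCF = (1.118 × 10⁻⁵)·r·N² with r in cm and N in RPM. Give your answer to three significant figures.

≈ 41700 × g

r = 32.7 / 2 = 16.35 cm
RCF₁ = 1.118 × 10⁻⁵ × 16.35 × (9428)² = 1.118 × 10⁻⁵ × 16.35 × 88,887,184 ≈ 16,248 × g
RCF₂ = 1.118 × 10⁻⁵ × 16.35 × (17801)² = 1.118 × 10⁻⁵ × 16.35 × 316,875,601 ≈ 57,922.6 × g
Increase = 57,922.6 − 16,248 = 41,674.6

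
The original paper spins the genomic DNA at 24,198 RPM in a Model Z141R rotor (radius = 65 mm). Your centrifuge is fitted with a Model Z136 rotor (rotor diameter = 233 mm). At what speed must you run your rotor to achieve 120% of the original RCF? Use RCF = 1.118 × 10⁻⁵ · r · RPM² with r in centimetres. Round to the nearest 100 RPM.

Original rotor: r = 65 mm = 6.5 cm
RCF = 1.118 × 10⁻⁵ × r × N²
RCF_original = 1.118 × 10⁻⁵ × 6.5 × (24198)² = 1.118 × 10⁻⁵ × 6.5 × 585,543,204 ≈ 42,551.4 × g
Target RCF = 1.2 × 42,551.4 ≈ 51,061.7 × g
Your rotor: r = 233 mm / 2 = 116.5 mm = 11.65 cm
51,061.7 = 1.118 × 10⁻⁵ × 11.65 × N²
N² = 51,061.7 / (13.0247 × 10⁻⁵) = 392,037,437
N ≈ √392,037,437 ≈ 19,799.9

≈ 19800 RPM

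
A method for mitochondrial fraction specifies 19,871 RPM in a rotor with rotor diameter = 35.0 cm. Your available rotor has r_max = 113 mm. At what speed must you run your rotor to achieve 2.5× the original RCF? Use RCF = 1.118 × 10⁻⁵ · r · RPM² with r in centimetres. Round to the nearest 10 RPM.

≈ 39100 RPM

Original rotor: r = 35.0 / 2 = 17.5 cm
RCF_original = 1.118 × 10⁻⁵ × 17.5 × (19871)² = 1.118 × 10⁻⁵ × 17.5 × 394,856,641 ≈ 77,253.7 × g
Target RCF = 2.5 × 77,253.7 ≈ 193,134.2 × g
Your rotor: r = 113 mm = 11.3 cm
193,134.2 = 1.118 × 10⁻⁵ × 11.3 × N²
N² = 193,134.2 / (12.6334 × 10⁻⁵) = 1,528,758,687
N ≈ √1,528,758,687 ≈ 39,099.3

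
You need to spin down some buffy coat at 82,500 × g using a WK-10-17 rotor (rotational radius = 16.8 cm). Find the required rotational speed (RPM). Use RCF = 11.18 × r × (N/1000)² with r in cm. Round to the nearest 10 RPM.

82,500 = 11.18 × 16.8 × (N/1000)²
(N/1000)² = 82,500 / 187.824 = 439.241
N = 1000 × √439.241 ≈ 20,958.1

≈ 20960 RPM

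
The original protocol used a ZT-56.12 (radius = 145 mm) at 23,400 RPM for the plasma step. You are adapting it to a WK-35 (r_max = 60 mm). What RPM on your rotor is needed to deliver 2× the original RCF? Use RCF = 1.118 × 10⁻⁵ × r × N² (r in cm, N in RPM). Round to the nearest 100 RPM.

51400 RPM

Original rotor: r = 145 mm = 14.5 cm
RCF_original = 1.118 × 10⁻⁵ × 14.5 × (23400)² = 1.118 × 10⁻⁵ × 14.5 × 547,560,000 ≈ 88,765 × g
Target RCF = 2 × 88,765 ≈ 177,530 × g
Your rotor: r = 60 mm = 6.0 cm
177,530 = 1.118 × 10⁻⁵ × 6 × N²
N² = 177,530 / (6.708 × 10⁻⁵) = 2,646,541,443
N ≈ √2,646,541,443 ≈ 51,444.5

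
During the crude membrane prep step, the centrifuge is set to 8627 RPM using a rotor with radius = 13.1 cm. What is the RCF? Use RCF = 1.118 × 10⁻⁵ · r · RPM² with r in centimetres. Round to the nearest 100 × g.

RCF = 1.118 × 10⁻⁵ × r × N²
RCF = 1.118 × 10⁻⁵ × 13.1 × (8627)² = 1.118 × 10⁻⁵ × 13.1 × 74,425,129 ≈ 10,900.2 × g

10900 g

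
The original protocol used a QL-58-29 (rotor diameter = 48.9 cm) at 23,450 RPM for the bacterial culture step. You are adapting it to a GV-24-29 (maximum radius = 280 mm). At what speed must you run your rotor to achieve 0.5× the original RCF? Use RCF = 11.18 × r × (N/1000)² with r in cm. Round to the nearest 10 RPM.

≈ 15490 RPM

Original rotor: r = 48.9 / 2 = 24.45 cm
RCF_original = 11.18 × 24.45 × (23.45)² = 11.18 × 24.45 × 549.9025 ≈ 150,316.4 × g
Target RCF = 0.5 × 150,316.4 ≈ 75,158.2 × g
Your rotor: r = 280 mm = 28.0 cm
75,158.2 = 11.18 × 28 × (N/1000)²
(N/1000)² = 75,158.2 / 313.04 = 240.0914
N = 1000 × √240.0914 ≈ 15,494.9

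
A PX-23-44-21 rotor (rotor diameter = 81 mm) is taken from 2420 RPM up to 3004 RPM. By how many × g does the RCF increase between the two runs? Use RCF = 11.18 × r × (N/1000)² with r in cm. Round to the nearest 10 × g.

r = 81 mm / 2 = 40.5 mm = 4.05 cm
RCF₁ = 11.18 × 4.05 × (2.42)² = 11.18 × 4.05 × 5.8564 ≈ 265.2 × g
RCF₂ = 11.18 × 4.05 × (3.004)² = 11.18 × 4.05 × 9.024016 ≈ 408.6 × g
Increase = 408.6 − 265.2 = 143.4

≈ 140 × g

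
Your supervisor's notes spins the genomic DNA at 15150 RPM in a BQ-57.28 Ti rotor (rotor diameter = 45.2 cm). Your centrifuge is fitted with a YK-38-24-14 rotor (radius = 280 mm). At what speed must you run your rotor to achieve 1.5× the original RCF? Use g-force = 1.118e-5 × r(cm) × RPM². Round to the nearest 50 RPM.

Original rotor: r = 45.2 / 2 = 22.6 cm
RCF_original = 1.118 × 10⁻⁵ × 22.6 × (15150)² = 1.118 × 10⁻⁵ × 22.6 × 229,522,500 ≈ 57,993 × g
Target RCF = 1.5 × 57,993 ≈ 86,989.5 × g
Your rotor: r = 280 mm = 28.0 cm
86,989.5 = 1.118 × 10⁻⁵ × 28 × N²
N² = 86,989.5 / (31.304 × 10⁻⁵) = 277,886,213
N ≈ √277,886,213 ≈ 16,669.9

≈ 16650 RPM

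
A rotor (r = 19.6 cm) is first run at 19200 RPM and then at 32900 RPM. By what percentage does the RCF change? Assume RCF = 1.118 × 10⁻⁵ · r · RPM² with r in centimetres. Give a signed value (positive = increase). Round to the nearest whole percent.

RCF ∝ N², so the ratio is (32900/19200)² = (1.713542)² = 2.9362.
Change = 2.9362 − 1 = +1.9362 → +193.6%.

+194%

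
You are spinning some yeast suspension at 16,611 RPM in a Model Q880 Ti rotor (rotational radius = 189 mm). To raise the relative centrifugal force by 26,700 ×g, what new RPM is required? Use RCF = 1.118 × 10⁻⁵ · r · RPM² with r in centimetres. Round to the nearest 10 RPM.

≈ 20060 RPM

r = 189 mm = 18.9 cm
Current RCF = 1.118 × 10⁻⁵ × 18.9 × (16611)² = 1.118 × 10⁻⁵ × 18.9 × 275,925,321 ≈ 58,303.6 × g
Target RCF = 58,303.6 + 26,700 = 85,003.6 × g
N² = 85,003.6 / (21.1302 × 10⁻⁵) = 402,284,881
N ≈ √402,284,881 ≈ 20,057.0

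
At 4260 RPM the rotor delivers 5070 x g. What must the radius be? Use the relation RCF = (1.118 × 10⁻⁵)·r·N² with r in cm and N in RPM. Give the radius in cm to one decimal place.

25.0 cm

5070 = 1.118 × 10⁻⁵ × r × (4260)²
r = 5070 / (1.118 × 10⁻⁵ × 18,147,600) = 5070 / 202.8902 ≈ 24.989 cm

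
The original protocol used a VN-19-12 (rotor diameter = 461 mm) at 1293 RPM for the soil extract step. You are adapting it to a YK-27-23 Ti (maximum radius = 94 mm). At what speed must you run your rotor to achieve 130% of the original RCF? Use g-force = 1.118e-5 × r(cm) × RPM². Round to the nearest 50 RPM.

Original rotor: r = 461 mm / 2 = 230.5 mm = 23.05 cm
RCF = 1.118 × 10⁻⁵ × r × N²
RCF_original = 1.118 × 10⁻⁵ × 23.05 × (1293)² = 1.118 × 10⁻⁵ × 23.05 × 1,671,849 ≈ 430.8 × g
Target RCF = 1.3 × 430.8 ≈ 560 × g
Your rotor: r = 94 mm = 9.4 cm
560 = 1.118 × 10⁻⁵ × 9.4 × N²
N² = 560 / (10.5092 × 10⁻⁵) = 5,328,664
N ≈ √5,328,664 ≈ 2,308.4

≈ 2300 RPM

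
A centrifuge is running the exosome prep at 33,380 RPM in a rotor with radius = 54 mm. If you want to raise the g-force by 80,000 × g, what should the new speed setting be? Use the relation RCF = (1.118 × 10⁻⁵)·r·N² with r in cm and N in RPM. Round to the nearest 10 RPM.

r = 54 mm = 5.4 cm
Current RCF = 1.118 × 10⁻⁵ × 5.4 × (33380)² = 1.118 × 10⁻⁵ × 5.4 × 1,114,224,400 ≈ 67,268 × g
Target RCF = 67,268 + 80,000 = 147,268 × g
N² = 147,268 / (6.0372 × 10⁻⁵) = 2,439,342,742
N ≈ √2,439,342,742 ≈ 49,389.7

49390 RPM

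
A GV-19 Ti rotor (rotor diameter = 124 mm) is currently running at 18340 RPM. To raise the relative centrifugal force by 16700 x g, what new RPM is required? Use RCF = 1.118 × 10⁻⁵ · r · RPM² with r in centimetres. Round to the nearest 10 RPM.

24030 RPM

r = 124 mm / 2 = 62 mm = 6.2 cm
Current RCF = 1.118 × 10⁻⁵ × 6.2 × (18340)² = 1.118 × 10⁻⁵ × 6.2 × 336,355,600 ≈ 23,314.8 × g
Target RCF = 23,314.8 + 16,700 = 40,014.8 × g
N² = 40,014.8 / (6.9316 × 10⁻⁵) = 577,280,859
N ≈ √577,280,859 ≈ 24,026.7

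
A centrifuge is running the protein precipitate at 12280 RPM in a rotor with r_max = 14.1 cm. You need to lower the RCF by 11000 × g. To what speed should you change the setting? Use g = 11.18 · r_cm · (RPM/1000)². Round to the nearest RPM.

Current RCF = 11.18 × 14.1 × (12.28)² = 11.18 × 14.1 × 150.7984 ≈ 23,771.6 × g
Target RCF = 23,771.6 − 11,000 = 12,771.6 × g
(N/1000)² = 12,771.6 / 157.638 = 81.01854
N = 1000 × √81.01854 ≈ 9,001.0

≈ 9001 RPM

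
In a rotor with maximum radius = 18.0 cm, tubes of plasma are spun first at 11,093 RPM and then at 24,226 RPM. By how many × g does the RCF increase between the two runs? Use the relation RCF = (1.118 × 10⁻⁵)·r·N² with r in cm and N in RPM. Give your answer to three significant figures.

≈ 93300 × g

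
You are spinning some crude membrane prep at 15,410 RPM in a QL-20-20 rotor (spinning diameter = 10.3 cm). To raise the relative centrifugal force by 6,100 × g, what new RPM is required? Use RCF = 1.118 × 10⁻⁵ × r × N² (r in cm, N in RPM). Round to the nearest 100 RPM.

r = 10.3 / 2 = 5.15 cm
Current RCF = 1.118 × 10⁻⁵ × 5.15 × (15410)² = 1.118 × 10⁻⁵ × 5.15 × 237,468,100 ≈ 13,672.7 × g
Target RCF = 13,672.7 + 6,100 = 19,772.7 × g
N² = 19,772.7 / (5.7577 × 10⁻⁵) = 343,413,168
N ≈ √343,413,168 ≈ 18,531.4

N₂ ≈ 18500 RPM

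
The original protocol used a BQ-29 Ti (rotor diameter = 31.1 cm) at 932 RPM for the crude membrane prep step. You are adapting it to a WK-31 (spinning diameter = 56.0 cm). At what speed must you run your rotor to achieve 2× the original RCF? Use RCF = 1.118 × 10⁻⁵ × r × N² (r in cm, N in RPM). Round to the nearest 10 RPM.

980 RPM

Original rotor: r = 31.1 / 2 = 15.55 cm
RCF_original = 1.118 × 10⁻⁵ × 15.55 × (932)² = 1.118 × 10⁻⁵ × 15.55 × 868,624 ≈ 151 × g
Target RCF = 2 × 151 ≈ 302 × g
Your rotor: r = 56.0 / 2 = 28 cm
302 = 1.118 × 10⁻⁵ × 28 × N²
N² = 302 / (31.304 × 10⁻⁵) = 964,733
N ≈ √964,733 ≈ 982.2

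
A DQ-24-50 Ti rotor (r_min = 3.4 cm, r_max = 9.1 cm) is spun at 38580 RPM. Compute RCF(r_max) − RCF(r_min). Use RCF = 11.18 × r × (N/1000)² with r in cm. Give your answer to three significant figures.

94900 × g

ΔRCF = 11.18 × (r_max − r_min) × (N/1000)² = 11.18 × 5.7 × 1,488.4164 ≈ 94,850.8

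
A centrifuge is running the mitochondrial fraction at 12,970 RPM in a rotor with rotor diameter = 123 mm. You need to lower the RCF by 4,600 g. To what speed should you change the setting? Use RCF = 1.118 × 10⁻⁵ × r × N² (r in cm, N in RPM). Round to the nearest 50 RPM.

r = 123 mm / 2 = 61.5 mm = 6.15 cm
Current RCF = 1.118 × 10⁻⁵ × 6.15 × (12970)² = 1.118 × 10⁻⁵ × 6.15 × 168,220,900 ≈ 11,566.4 × g
Target RCF = 11,566.4 − 4,600 = 6,966.4 × g
N² = 6,966.4 / (6.8757 × 10⁻⁵) = 101,319,138
N ≈ √101,319,138 ≈ 10,065.7

10050 RPM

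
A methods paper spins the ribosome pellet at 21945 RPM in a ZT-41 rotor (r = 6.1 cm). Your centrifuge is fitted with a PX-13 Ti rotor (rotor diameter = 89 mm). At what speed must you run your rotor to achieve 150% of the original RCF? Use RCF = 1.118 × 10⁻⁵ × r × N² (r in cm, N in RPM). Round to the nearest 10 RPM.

≈ 31470 RPM

RCF_original = 1.118 × 10⁻⁵ × 6.1 × (21945)² = 1.118 × 10⁻⁵ × 6.1 × 481,583,025 ≈ 32,843 × g
Target RCF = 1.5 × 32,843 ≈ 49,264.5 × g
Your rotor: r = 89 mm / 2 = 44.5 mm = 4.45 cm
49,264.5 = 1.118 × 10⁻⁵ × 4.45 × N²
N² = 49,264.5 / (4.9751 × 10⁻⁵) = 990,221,302
N ≈ √990,221,302 ≈ 31,467.8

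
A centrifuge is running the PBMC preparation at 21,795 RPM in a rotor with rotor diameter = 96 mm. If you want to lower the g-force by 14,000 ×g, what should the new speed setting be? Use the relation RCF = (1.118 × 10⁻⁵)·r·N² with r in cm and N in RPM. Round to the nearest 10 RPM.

r = 96 mm / 2 = 48 mm = 4.8 cm
Current RCF = 1.118 × 10⁻⁵ × 4.8 × (21795)² = 1.118 × 10⁻⁵ × 4.8 × 475,022,025 ≈ 25,491.6 × g
Target RCF = 25,491.6 − 14,000 = 11,491.6 × g
N² = 11,491.6 / (5.3664 × 10⁻⁵) = 214,139,833
N ≈ √214,139,833 ≈ 14,633.5

14630 RPM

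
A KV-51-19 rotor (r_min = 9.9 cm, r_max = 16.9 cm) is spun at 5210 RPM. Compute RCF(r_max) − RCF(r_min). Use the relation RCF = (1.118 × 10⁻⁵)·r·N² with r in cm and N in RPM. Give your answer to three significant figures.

RCF_max = 1.118 × 10⁻⁵ × 16.9 × (5210)² = 1.118 × 10⁻⁵ × 16.9 × 27,144,100 ≈ 5,128.7 × g
RCF_min = 1.118 × 10⁻⁵ × 9.9 × (5210)² = 1.118 × 10⁻⁵ × 9.9 × 27,144,100 ≈ 3,004.4 × g
ΔRCF = 5,128.7 − 3,004.4 = 2,124.3

2120 × g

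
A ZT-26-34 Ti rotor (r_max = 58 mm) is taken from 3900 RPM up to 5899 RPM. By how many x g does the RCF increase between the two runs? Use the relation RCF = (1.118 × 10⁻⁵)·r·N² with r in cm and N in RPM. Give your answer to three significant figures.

≈ 1270 x g

r = 58 mm = 5.8 cm
RCF₁ = 1.118 × 10⁻⁵ × 5.8 × (3900)² = 1.118 × 10⁻⁵ × 5.8 × 15,210,000 ≈ 986.3 × g
RCF₂ = 1.118 × 10⁻⁵ × 5.8 × (5899)² = 1.118 × 10⁻⁵ × 5.8 × 34,798,201 ≈ 2,256.5 × g
Increase = 2,256.5 − 986.3 = 1,270.2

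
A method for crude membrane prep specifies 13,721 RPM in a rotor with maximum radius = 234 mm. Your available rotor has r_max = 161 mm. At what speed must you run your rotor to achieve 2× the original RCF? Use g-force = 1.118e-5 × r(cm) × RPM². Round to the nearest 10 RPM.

≈ 23390 RPM

Original rotor: r = 234 mm = 23.4 cm
RCF_original = 1.118 × 10⁻⁵ × 23.4 × (13721)² = 1.118 × 10⁻⁵ × 23.4 × 188,265,841 ≈ 49,252.6 × g
Target RCF = 2 × 49,252.6 ≈ 98,505.2 × g
Your rotor: r = 161 mm = 16.1 cm
98,505.2 = 1.118 × 10⁻⁵ × 16.1 × N²
N² = 98,505.2 / (17.9998 × 10⁻⁵) = 547,257,192
N ≈ √547,257,192 ≈ 23,393.5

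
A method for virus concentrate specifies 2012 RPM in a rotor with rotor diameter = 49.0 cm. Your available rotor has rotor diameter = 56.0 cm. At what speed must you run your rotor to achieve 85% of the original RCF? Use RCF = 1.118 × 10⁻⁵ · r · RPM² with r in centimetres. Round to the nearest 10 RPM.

≈ 1740 RPM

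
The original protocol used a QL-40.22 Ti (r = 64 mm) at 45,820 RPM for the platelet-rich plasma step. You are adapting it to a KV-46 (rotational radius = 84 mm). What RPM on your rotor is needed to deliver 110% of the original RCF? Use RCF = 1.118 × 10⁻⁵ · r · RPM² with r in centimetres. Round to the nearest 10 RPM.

Original rotor: r = 64 mm = 6.4 cm
RCF_original = 1.118 × 10⁻⁵ × 6.4 × (45820)² = 1.118 × 10⁻⁵ × 6.4 × 2,099,472,400 ≈ 150,221.4 × g
Target RCF = 1.1 × 150,221.4 ≈ 165,243.5 × g
Your rotor: r = 84 mm = 8.4 cm
165,243.5 = 1.118 × 10⁻⁵ × 8.4 × N²
N² = 165,243.5 / (9.3912 × 10⁻⁵) = 1,759,556,819
N ≈ √1,759,556,819 ≈ 41,947.1

≈ 41950 RPM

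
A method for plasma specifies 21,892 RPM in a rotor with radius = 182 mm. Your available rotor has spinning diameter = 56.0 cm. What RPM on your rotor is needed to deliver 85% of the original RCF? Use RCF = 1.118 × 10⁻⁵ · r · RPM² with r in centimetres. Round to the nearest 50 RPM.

Original rotor: r = 182 mm = 18.2 cm
RCF = 1.118 × 10⁻⁵ × r × N²
RCF_original = 1.118 × 10⁻⁵ × 18.2 × (21892)² = 1.118 × 10⁻⁵ × 18.2 × 479,259,664 ≈ 97,517.8 × g
Target RCF = 0.85 × 97,517.8 ≈ 82,890.1 × g
Your rotor: r = 56.0 / 2 = 28 cm
82,890.1 = 1.118 × 10⁻⁵ × 28 × N²
N² = 82,890.1 / (31.304 × 10⁻⁵) = 264,790,762
N ≈ √264,790,762 ≈ 16,272.4

≈ 16250 RPM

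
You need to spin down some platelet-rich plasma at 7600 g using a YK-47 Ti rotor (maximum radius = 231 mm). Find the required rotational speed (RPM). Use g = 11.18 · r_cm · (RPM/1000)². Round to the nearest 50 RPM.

r = 231 mm = 23.1 cm
RCF = 11.18 × r × (N/1000)²
7,600 = 11.18 × 23.1 × (N/1000)²
(N/1000)² = 7,600 / 258.258 = 29.42794
N = 1000 × √29.42794 ≈ 5,424.8

5400 RPM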